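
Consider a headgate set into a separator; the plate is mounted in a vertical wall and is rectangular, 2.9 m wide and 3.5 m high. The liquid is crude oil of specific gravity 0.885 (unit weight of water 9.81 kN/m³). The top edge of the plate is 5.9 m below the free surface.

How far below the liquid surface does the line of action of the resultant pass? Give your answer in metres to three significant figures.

γ = 0.885 × 9.81 = 8.68185 kN/m³.
The centroid lies 3.5/2 = 1.75 m below the top edge, so the centroid depth is h_c = 5.9 + 1.75 = 7.65 m.
A = 2.9 × 3.5 = 10.15 m².
Resultant F = γ·h_c·A = 8.68185 × 7.65 × 10.15 = 674.124 kN.
I_c = b·h³/12 = 2.9 × 3.5³/12 = 10.3615 m⁴.
Centre of pressure: y_p = y_c + I_c/(y_c·A) = 7.65 + 10.3615/(7.65 × 10.15) = 7.65 + 0.133443 = 7.78344 m along the plane.

h_p = 7.78 m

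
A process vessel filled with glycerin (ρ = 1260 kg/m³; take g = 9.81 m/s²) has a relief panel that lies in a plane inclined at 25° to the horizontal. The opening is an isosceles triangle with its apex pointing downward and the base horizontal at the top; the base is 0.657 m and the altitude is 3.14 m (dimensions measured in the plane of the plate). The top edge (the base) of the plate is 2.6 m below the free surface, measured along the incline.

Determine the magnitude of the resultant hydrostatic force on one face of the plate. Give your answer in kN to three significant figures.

γ = ρg = 1260 × 9.81 / 1000 = 12.3606 kN/m³.
Let θ = 25° be the plate's angle to the horizontal; measure y along the incline from where the plane meets the free surface. Vertical depth h = y·sinθ with sinθ = 0.422618.
With the apex down, the centroid sits h/3 = 3.14/3 = 1.04667 m below the base (the top edge), so y_c = 2.6 + 1.04667 = 3.64667 m and h_c = 3.64667 × 0.422618 = 1.54115 m.
A = ½ × 0.657 × 3.14 = 1.03149 m².
Resultant F = γ·h_c·A = 12.3606 × 1.54115 × 1.03149 = 19.6494 kN.

F ≈ 19.6 kN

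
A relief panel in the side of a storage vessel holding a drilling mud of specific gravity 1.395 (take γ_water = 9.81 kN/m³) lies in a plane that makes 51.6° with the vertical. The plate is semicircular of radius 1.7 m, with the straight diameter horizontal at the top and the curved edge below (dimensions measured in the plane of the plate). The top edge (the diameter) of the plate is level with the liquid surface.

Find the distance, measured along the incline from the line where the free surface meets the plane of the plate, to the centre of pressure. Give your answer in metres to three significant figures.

y_p = 1.00 m

γ = 1.395 × 9.81 = 13.68495 kN/m³.
The plate makes 51.6° with the vertical, i.e. θ = 90° − 51.6° = 38.4° to the horizontal. Measuring y along the incline from the free-surface line, vertical depth h = y·sinθ with sinθ = 0.621148.
The centroid of a semicircle lies 4r/(3π) = 0.721502 m from the diameter, here below the top edge, so y_c = 0.721502 m and h_c = 0.721502 × 0.621148 = 0.44816 m.
A = πr²/2 = π × 1.7²/2 = 4.5396 m².
Resultant F = γ·h_c·A = 13.68495 × 0.44816 × 4.5396 = 27.8416 kN.
I_c = (π/8 − 8/(9π))·r⁴ = 0.109757 × 1.7⁴ = 0.916701 m⁴.
Centre of pressure: y_p = y_c + I_c/(y_c·A) = 0.721502 + 0.916701/(0.721502 × 4.5396) = 0.721502 + 0.27988 = 1.00138 m along the plane.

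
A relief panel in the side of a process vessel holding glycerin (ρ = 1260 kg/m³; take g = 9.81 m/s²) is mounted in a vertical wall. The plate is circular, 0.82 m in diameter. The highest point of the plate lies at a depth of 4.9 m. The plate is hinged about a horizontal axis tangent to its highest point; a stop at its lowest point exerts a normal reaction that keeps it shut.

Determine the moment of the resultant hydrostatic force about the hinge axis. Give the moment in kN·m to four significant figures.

γ = ρg = 1260 × 9.81 / 1000 = 12.3606 kN/m³.
The centroid is at the centre, 0.41 m below the top of the plate, so the centroid depth is h_c = 4.9 + 0.41 = 5.31 m.
A = π(0.41)² = 0.528102 m².
Resultant F = γ·h_c·A = 12.3606 × 5.31 × 0.528102 = 34.6619 kN.
I_c = πr⁴/4 = π × 0.41⁴/4 = 0.0221935 m⁴.
Centre of pressure: y_p = y_c + I_c/(y_c·A) = 5.31 + 0.0221935/(5.31 × 0.528102) = 5.31 + 0.00791432 = 5.31791 m along the plane.
The resultant acts 0.41 + 0.00791432 = 0.417914 m (along the plate) below the hinge at the top edge, so the moment about the hinge is M = F × 0.417914 = 34.6619 × 0.417914 = 14.4857 kN·m.

M ≈ 14.49 kN·m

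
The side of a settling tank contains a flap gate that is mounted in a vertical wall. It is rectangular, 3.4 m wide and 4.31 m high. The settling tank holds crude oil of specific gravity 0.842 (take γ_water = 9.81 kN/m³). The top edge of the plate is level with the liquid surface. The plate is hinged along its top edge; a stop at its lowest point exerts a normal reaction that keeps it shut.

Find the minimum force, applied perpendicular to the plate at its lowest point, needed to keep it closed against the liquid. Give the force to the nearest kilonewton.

P ≈ 174 kN

γ = 0.842 × 9.81 = 8.26002 kN/m³.
The centroid lies 4.31/2 = 2.155 m below the top edge, so the centroid depth is h_c = 2.155 m.
A = 3.4 × 4.31 = 14.654 m².
Resultant F = γ·h_c·A = 8.26002 × 2.155 × 14.654 = 260.846 kN.
I_c = b·h³/12 = 3.4 × 4.31³/12 = 22.6845 m⁴.
Centre of pressure: y_p = y_c + I_c/(y_c·A) = 2.155 + 22.6845/(2.155 × 14.654) = 2.155 + 0.718333 = 2.87333 m along the plane.
The resultant acts 2.155 + 0.718333 = 2.87333 m (along the plate) below the hinge at the top edge, so the moment about the hinge is M = F × 2.87333 = 260.846 × 2.87333 = 749.497 kN·m.
A normal force at the bottom, 4.31 m from the hinge, must supply this moment: P = 749.497/4.31 = 173.897 kN.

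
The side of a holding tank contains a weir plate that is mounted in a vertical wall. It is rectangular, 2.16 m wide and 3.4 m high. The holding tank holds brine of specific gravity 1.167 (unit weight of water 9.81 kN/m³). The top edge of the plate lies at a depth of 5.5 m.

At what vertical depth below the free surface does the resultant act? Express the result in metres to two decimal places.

h_p = 7.33 m

γ = 1.167 × 9.81 = 11.44827 kN/m³.
The centroid lies 3.4/2 = 1.7 m below the top edge, so the centroid depth is h_c = 5.5 + 1.7 = 7.2 m.
A = 2.16 × 3.4 = 7.344 m².
Resultant F = γ·h_c·A = 11.44827 × 7.2 × 7.344 = 605.348 kN.
I_c = b·h³/12 = 2.16 × 3.4³/12 = 7.07472 m⁴.
Centre of pressure: y_p = y_c + I_c/(y_c·A) = 7.2 + 7.07472/(7.2 × 7.344) = 7.2 + 0.133796 = 7.3338 m along the plane.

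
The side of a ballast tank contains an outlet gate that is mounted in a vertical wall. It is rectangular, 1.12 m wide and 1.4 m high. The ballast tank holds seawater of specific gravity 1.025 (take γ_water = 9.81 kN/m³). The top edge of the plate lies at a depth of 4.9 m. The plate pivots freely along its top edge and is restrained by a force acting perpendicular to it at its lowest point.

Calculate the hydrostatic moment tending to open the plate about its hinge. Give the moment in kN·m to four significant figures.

M ≈ 64.38 kN·m

γ = 1.025 × 9.81 = 10.05525 kN/m³.
The centroid lies 1.4/2 = 0.7 m below the top edge, so the centroid depth is h_c = 4.9 + 0.7 = 5.6 m.
A = 1.12 × 1.4 = 1.568 m².
Resultant F = γ·h_c·A = 10.05525 × 5.6 × 1.568 = 88.2931 kN.
I_c = b·h³/12 = 1.12 × 1.4³/12 = 0.256107 m⁴.
Centre of pressure: y_p = y_c + I_c/(y_c·A) = 5.6 + 0.256107/(5.6 × 1.568) = 5.6 + 0.0291667 = 5.62917 m along the plane.
The resultant acts 0.7 + 0.0291667 = 0.729167 m (along the plate) below the hinge at the top edge, so the moment about the hinge is M = F × 0.729167 = 88.2931 × 0.729167 = 64.3804 kN·m.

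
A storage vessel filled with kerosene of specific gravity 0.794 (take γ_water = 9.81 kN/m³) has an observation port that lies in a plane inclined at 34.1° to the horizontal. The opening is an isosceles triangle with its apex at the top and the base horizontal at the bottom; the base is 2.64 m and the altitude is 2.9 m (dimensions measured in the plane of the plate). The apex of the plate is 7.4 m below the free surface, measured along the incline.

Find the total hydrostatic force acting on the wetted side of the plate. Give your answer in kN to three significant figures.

γ = 0.794 × 9.81 = 7.78914 kN/m³.
Let θ = 34.1° be the plate's angle to the horizontal; measure y along the incline from where the plane meets the free surface. Vertical depth h = y·sinθ with sinθ = 0.560639.
With the apex up, the centroid sits 2h/3 = 2 × 2.9/3 = 1.93333 m below the apex, so y_c = 7.4 + 1.93333 = 9.33333 m and h_c = 9.33333 × 0.560639 = 5.23263 m.
A = ½ × 2.64 × 2.9 = 3.828 m².
Resultant F = γ·h_c·A = 7.78914 × 5.23263 × 3.828 = 156.02 kN.

F ≈ 156 kN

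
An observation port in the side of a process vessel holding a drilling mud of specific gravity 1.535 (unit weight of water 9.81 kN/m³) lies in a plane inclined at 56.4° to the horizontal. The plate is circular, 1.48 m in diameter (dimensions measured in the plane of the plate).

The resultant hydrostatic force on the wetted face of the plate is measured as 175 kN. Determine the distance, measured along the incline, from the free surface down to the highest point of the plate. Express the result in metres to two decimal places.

y_top ≈ 7.37 m

γ = 1.535 × 9.81 = 15.05835 kN/m³.
A = π(0.74)² = 1.72034 m².
From F = γ·h_c·A, the centroid depth is h_c = 175/(15.05835 × 1.72034) = 6.75533 m.
Let θ = 56.4° be the plate's angle to the horizontal; measure y along the incline from where the plane meets the free surface. Vertical depth h = y·sinθ with sinθ = 0.832921.
Along the incline, y_c = h_c/sinθ = 6.75533/0.832921 = 8.11041 m.
The centroid is at the centre, 0.74 m below the top of the plate, so the highest point sits at y_top = 8.11041 − 0.74 = 7.37041 m along the incline.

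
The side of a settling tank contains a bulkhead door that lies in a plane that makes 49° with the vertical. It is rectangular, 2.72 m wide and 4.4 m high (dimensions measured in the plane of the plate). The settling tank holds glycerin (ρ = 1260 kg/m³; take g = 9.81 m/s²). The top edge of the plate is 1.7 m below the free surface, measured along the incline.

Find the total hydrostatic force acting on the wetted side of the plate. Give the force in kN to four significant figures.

γ = ρg = 1260 × 9.81 / 1000 = 12.3606 kN/m³.
The plate makes 49° with the vertical, i.e. θ = 90° − 49° = 41° to the horizontal. Measuring y along the incline from the free-surface line, vertical depth h = y·sinθ with sinθ = 0.656059.
The centroid lies 4.4/2 = 2.2 m below the top edge, so y_c = 1.7 + 2.2 = 3.9 m and h_c = 3.9 × 0.656059 = 2.55863 m.
A = 2.72 × 4.4 = 11.968 m².
Resultant F = γ·h_c·A = 12.3606 × 2.55863 × 11.968 = 378.502 kN.

F ≈ 378.5 kN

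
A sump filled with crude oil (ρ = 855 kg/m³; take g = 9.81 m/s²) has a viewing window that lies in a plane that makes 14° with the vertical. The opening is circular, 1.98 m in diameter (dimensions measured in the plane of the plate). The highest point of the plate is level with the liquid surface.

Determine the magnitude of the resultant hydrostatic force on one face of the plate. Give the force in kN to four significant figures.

γ = ρg = 855 × 9.81 / 1000 = 8.38755 kN/m³.
The plate makes 14° with the vertical, i.e. θ = 90° − 14° = 76° to the horizontal. Measuring y along the incline from the free-surface line, vertical depth h = y·sinθ with sinθ = 0.970296.
The centroid is at the centre, 0.99 m below the top of the plate, so y_c = 0.99 m and h_c = 0.99 × 0.970296 = 0.960593 m.
A = π(0.99)² = 3.07907 m².
Resultant F = γ·h_c·A = 8.38755 × 0.960593 × 3.07907 = 24.8081 kN.

F ≈ 24.81 kN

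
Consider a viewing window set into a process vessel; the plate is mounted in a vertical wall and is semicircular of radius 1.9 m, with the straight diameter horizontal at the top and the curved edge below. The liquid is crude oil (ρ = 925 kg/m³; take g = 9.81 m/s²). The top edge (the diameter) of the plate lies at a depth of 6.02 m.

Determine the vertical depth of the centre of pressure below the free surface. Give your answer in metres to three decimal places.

γ = ρg = 925 × 9.81 / 1000 = 9.07425 kN/m³.
The centroid of a semicircle lies 4r/(3π) = 0.806385 m from the diameter, here below the top edge, so the centroid depth is h_c = 6.02 + 0.806385 = 6.82638 m.
A = πr²/2 = π × 1.9²/2 = 5.67057 m².
Resultant F = γ·h_c·A = 9.07425 × 6.82638 × 5.67057 = 351.259 kN.
I_c = (π/8 − 8/(9π))·r⁴ = 0.109757 × 1.9⁴ = 1.43036 m⁴.
Centre of pressure: y_p = y_c + I_c/(y_c·A) = 6.82638 + 1.43036/(6.82638 × 5.67057) = 6.82638 + 0.0369512 = 6.86333 m along the plane.

h_p = 6.863 m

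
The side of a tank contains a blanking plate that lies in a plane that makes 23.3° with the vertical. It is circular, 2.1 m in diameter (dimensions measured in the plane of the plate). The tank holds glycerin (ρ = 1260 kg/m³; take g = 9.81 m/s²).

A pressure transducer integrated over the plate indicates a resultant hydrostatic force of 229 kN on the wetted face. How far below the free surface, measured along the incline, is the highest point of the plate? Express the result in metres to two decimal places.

γ = ρg = 1260 × 9.81 / 1000 = 12.3606 kN/m³.
A = π(1.05)² = 3.46361 m².
From F = γ·h_c·A, the centroid depth is h_c = 229/(12.3606 × 3.46361) = 5.34893 m.
The plate makes 23.3° with the vertical, i.e. θ = 90° − 23.3° = 66.7° to the horizontal. Measuring y along the incline from the free-surface line, vertical depth h = y·sinθ with sinθ = 0.918446.
Along the incline, y_c = h_c/sinθ = 5.34893/0.918446 = 5.82389 m.
The centroid is at the centre, 1.05 m below the top of the plate, so the highest point sits at y_top = 5.82389 − 1.05 = 4.77389 m along the incline.

y_top ≈ 4.77 m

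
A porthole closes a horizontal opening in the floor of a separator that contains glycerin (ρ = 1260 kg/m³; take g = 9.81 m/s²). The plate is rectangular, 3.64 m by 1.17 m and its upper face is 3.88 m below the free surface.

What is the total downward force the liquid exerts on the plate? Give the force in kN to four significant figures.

γ = ρg = 1260 × 9.81 / 1000 = 12.3606 kN/m³.
The plate is horizontal, so pressure is uniform at p = γ·h = 12.3606 × 3.88 = 47.9591 kN/m².
A = 3.64 × 1.17 = 4.2588 m².
F = p·A = 47.9591 × 4.2588 = 204.248 kN.

F ≈ 204.2 kN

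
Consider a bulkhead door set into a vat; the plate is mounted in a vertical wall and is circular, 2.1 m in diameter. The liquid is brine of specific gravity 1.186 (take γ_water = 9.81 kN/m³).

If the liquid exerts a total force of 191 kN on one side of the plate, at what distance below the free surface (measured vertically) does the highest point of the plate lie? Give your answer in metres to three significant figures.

γ = 1.186 × 9.81 = 11.63466 kN/m³.
A = π(1.05)² = 3.46361 m².
From F = γ·h_c·A, the centroid depth is h_c = 191/(11.63466 × 3.46361) = 4.7397 m.
The centroid is at the centre, 1.05 m below the top of the plate, so the highest point sits at h_top = 4.7397 − 1.05 = 3.6897 m below the surface.

d_top ≈ 3.69 m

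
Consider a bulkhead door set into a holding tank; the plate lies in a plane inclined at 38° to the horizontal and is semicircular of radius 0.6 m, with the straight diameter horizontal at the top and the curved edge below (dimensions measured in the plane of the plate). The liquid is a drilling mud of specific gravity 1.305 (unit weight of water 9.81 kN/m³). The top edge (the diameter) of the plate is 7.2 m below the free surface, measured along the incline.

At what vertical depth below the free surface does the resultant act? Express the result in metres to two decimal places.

h_p = 4.59 m

γ = 1.305 × 9.81 = 12.80205 kN/m³.
Let θ = 38° be the plate's angle to the horizontal; measure y along the incline from where the plane meets the free surface. Vertical depth h = y·sinθ with sinθ = 0.615661.
The centroid of a semicircle lies 4r/(3π) = 0.254648 m from the diameter, here below the top edge, so y_c = 7.2 + 0.254648 = 7.45465 m and h_c = 7.45465 × 0.615661 = 4.58954 m.
A = πr²/2 = π × 0.6²/2 = 0.565487 m².
Resultant F = γ·h_c·A = 12.80205 × 4.58954 × 0.565487 = 33.2255 kN.
I_c = (π/8 − 8/(9π))·r⁴ = 0.109757 × 0.6⁴ = 0.0142245 m⁴.
Centre of pressure: y_p = y_c + I_c/(y_c·A) = 7.45465 + 0.0142245/(7.45465 × 0.565487) = 7.45465 + 0.00337433 = 7.45802 m along the plane.
Vertically, h_p = y_p·sinθ = 7.45802 × 0.615661 = 4.59161 m.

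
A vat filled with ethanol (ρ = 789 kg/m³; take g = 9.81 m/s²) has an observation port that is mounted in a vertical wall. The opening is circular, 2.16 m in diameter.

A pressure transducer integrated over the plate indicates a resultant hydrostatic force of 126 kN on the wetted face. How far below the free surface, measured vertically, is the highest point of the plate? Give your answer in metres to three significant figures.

d_top ≈ 3.36 m

γ = ρg = 789 × 9.81 / 1000 = 7.74009 kN/m³.
A = π(1.08)² = 3.66435 m².
From F = γ·h_c·A, the centroid depth is h_c = 126/(7.74009 × 3.66435) = 4.4425 m.
The centroid is at the centre, 1.08 m below the top of the plate, so the highest point sits at h_top = 4.4425 − 1.08 = 3.3625 m below the surface.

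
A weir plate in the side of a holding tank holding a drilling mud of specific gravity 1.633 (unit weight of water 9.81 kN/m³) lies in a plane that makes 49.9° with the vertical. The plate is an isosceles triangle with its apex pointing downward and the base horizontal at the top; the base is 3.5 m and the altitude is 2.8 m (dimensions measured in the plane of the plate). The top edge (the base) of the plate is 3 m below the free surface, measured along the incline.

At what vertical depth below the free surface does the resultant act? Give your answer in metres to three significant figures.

γ = 1.633 × 9.81 = 16.01973 kN/m³.
The plate makes 49.9° with the vertical, i.e. θ = 90° − 49.9° = 40.1° to the horizontal. Measuring y along the incline from the free-surface line, vertical depth h = y·sinθ with sinθ = 0.644124.
With the apex down, the centroid sits h/3 = 2.8/3 = 0.933333 m below the base (the top edge), so y_c = 3 + 0.933333 = 3.93333 m and h_c = 3.93333 × 0.644124 = 2.53355 m.
A = ½ × 3.5 × 2.8 = 4.9 m².
Resultant F = γ·h_c·A = 16.01973 × 2.53355 × 4.9 = 198.875 kN.
I_c = b·h³/36 = 3.5 × 2.8³/36 = 2.13422 m⁴.
Centre of pressure: y_p = y_c + I_c/(y_c·A) = 3.93333 + 2.13422/(3.93333 × 4.9) = 3.93333 + 0.110734 = 4.04406 m along the plane.
Vertically, h_p = y_p·sinθ = 4.04406 × 0.644124 = 2.60488 m.

h_p = 2.60 m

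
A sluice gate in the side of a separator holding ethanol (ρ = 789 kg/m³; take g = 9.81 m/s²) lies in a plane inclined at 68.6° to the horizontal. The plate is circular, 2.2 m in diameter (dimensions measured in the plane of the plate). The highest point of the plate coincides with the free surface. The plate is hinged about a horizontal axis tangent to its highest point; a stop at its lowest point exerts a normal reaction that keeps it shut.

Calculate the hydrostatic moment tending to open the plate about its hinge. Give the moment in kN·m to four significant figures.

M ≈ 41.43 kN·m

γ = ρg = 789 × 9.81 / 1000 = 7.74009 kN/m³.
Let θ = 68.6° be the plate's angle to the horizontal; measure y along the incline from where the plane meets the free surface. Vertical depth h = y·sinθ with sinθ = 0.931056.
The centroid is at the centre, 1.1 m below the top of the plate, so y_c = 1.1 m and h_c = 1.1 × 0.931056 = 1.02416 m.
A = π(1.1)² = 3.80133 m².
Resultant F = γ·h_c·A = 7.74009 × 1.02416 × 3.80133 = 30.1335 kN.
I_c = πr⁴/4 = π × 1.1⁴/4 = 1.1499 m⁴.
Centre of pressure: y_p = y_c + I_c/(y_c·A) = 1.1 + 1.1499/(1.1 × 3.80133) = 1.1 + 0.274999 = 1.375 m along the plane.
The resultant acts 1.1 + 0.274999 = 1.375 m (along the plate) below the hinge at the top edge, so the moment about the hinge is M = F × 1.375 = 30.1335 × 1.375 = 41.4336 kN·m.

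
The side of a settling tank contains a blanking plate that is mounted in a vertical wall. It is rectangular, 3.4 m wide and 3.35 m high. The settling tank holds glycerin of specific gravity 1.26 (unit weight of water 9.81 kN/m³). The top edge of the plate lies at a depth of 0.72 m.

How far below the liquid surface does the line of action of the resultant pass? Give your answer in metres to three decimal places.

γ = 1.26 × 9.81 = 12.3606 kN/m³.
The centroid lies 3.35/2 = 1.675 m below the top edge, so the centroid depth is h_c = 0.72 + 1.675 = 2.395 m.
A = 3.4 × 3.35 = 11.39 m².
Resultant F = γ·h_c·A = 12.3606 × 2.395 × 11.39 = 337.185 kN.
I_c = b·h³/12 = 3.4 × 3.35³/12 = 10.652 m⁴.
Centre of pressure: y_p = y_c + I_c/(y_c·A) = 2.395 + 10.652/(2.395 × 11.39) = 2.395 + 0.390483 = 2.78548 m along the plane.

h_p = 2.785 m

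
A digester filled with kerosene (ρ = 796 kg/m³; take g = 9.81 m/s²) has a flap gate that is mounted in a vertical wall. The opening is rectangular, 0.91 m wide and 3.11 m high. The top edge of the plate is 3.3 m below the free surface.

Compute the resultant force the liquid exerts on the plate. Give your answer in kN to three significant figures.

γ = ρg = 796 × 9.81 / 1000 = 7.80876 kN/m³.
The centroid lies 3.11/2 = 1.555 m below the top edge, so the centroid depth is h_c = 3.3 + 1.555 = 4.855 m.
A = 0.91 × 3.11 = 2.8301 m².
Resultant F = γ·h_c·A = 7.80876 × 4.855 × 2.8301 = 107.293 kN.

F ≈ 107 kN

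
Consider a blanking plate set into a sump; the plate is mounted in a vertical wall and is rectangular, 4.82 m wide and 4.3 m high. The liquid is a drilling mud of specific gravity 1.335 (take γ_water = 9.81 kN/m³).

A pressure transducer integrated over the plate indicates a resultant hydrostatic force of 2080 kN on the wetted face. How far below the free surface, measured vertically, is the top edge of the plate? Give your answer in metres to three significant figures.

γ = 1.335 × 9.81 = 13.09635 kN/m³.
A = 4.82 × 4.3 = 20.726 m².
From F = γ·h_c·A, the centroid depth is h_c = 2080/(13.09635 × 20.726) = 7.66298 m.
The centroid lies 4.3/2 = 2.15 m below the top edge, so the top edge sits at h_top = 7.66298 − 2.15 = 5.51298 m below the surface.

d_top ≈ 5.51 m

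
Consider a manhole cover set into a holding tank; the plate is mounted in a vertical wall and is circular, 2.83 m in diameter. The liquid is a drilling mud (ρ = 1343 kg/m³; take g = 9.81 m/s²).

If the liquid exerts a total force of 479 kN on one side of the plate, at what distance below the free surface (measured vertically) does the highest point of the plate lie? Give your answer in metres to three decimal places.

γ = ρg = 1343 × 9.81 / 1000 = 13.17483 kN/m³.
A = π(1.415)² = 6.29018 m².
From F = γ·h_c·A, the centroid depth is h_c = 479/(13.17483 × 6.29018) = 5.77999 m.
The centroid is at the centre, 1.415 m below the top of the plate, so the highest point sits at h_top = 5.77999 − 1.415 = 4.36499 m below the surface.

d_top ≈ 4.365 m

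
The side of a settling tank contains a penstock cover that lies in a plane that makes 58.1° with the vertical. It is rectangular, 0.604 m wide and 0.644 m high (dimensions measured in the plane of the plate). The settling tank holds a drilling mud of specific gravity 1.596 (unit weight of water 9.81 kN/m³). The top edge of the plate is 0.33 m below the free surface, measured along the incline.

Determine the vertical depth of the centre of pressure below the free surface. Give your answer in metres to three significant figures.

h_p = 0.373 m

γ = 1.596 × 9.81 = 15.65676 kN/m³.
The plate makes 58.1° with the vertical, i.e. θ = 90° − 58.1° = 31.9° to the horizontal. Measuring y along the incline from the free-surface line, vertical depth h = y·sinθ with sinθ = 0.528438.
The centroid lies 0.644/2 = 0.322 m below the top edge, so y_c = 0.33 + 0.322 = 0.652 m and h_c = 0.652 × 0.528438 = 0.344542 m.
A = 0.604 × 0.644 = 0.388976 m².
Resultant F = γ·h_c·A = 15.65676 × 0.344542 × 0.388976 = 2.0983 kN.
I_c = b·h³/12 = 0.604 × 0.644³/12 = 0.0134435 m⁴.
Centre of pressure: y_p = y_c + I_c/(y_c·A) = 0.652 + 0.0134435/(0.652 × 0.388976) = 0.652 + 0.0530081 = 0.705008 m along the plane.
Vertically, h_p = y_p·sinθ = 0.705008 × 0.528438 = 0.372553 m.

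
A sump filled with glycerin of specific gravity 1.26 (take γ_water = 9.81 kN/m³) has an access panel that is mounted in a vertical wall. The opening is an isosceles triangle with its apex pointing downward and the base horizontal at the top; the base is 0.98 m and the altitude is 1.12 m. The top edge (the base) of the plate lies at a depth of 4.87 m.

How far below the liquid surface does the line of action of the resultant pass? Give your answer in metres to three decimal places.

γ = 1.26 × 9.81 = 12.3606 kN/m³.
With the apex down, the centroid sits h/3 = 1.12/3 = 0.373333 m below the base (the top edge), so the centroid depth is h_c = 4.87 + 0.373333 = 5.24333 m.
A = ½ × 0.98 × 1.12 = 0.5488 m².
Resultant F = γ·h_c·A = 12.3606 × 5.24333 × 0.5488 = 35.5681 kN.
I_c = b·h³/36 = 0.98 × 1.12³/36 = 0.0382453 m⁴.
Centre of pressure: y_p = y_c + I_c/(y_c·A) = 5.24333 + 0.0382453/(5.24333 × 0.5488) = 5.24333 + 0.013291 = 5.25662 m along the plane.

h_p = 5.257 m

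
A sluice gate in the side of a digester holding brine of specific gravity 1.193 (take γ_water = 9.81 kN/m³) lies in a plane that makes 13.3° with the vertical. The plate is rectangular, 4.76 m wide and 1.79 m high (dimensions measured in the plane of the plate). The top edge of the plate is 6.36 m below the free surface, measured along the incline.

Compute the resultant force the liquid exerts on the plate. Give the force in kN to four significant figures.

γ = 1.193 × 9.81 = 11.70333 kN/m³.
The plate makes 13.3° with the vertical, i.e. θ = 90° − 13.3° = 76.7° to the horizontal. Measuring y along the incline from the free-surface line, vertical depth h = y·sinθ with sinθ = 0.973179.
The centroid lies 1.79/2 = 0.895 m below the top edge, so y_c = 6.36 + 0.895 = 7.255 m and h_c = 7.255 × 0.973179 = 7.06041 m.
A = 4.76 × 1.79 = 8.5204 m².
Resultant F = γ·h_c·A = 11.70333 × 7.06041 × 8.5204 = 704.043 kN.

F ≈ 704.0 kN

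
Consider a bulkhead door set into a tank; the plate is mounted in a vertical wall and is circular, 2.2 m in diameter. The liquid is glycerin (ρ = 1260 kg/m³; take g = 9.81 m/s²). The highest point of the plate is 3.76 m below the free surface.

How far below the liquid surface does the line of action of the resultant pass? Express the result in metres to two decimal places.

h_p = 4.92 m

γ = ρg = 1260 × 9.81 / 1000 = 12.3606 kN/m³.
The centroid is at the centre, 1.1 m below the top of the plate, so the centroid depth is h_c = 3.76 + 1.1 = 4.86 m.
A = π(1.1)² = 3.80133 m².
Resultant F = γ·h_c·A = 12.3606 × 4.86 × 3.80133 = 228.355 kN.
I_c = πr⁴/4 = π × 1.1⁴/4 = 1.1499 m⁴.
Centre of pressure: y_p = y_c + I_c/(y_c·A) = 4.86 + 1.1499/(4.86 × 3.80133) = 4.86 + 0.0622427 = 4.92224 m along the plane.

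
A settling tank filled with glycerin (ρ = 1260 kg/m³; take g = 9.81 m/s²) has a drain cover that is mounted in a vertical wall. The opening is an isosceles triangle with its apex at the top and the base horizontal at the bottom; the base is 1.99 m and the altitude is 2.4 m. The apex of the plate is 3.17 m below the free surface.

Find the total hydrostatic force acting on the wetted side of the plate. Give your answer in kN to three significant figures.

γ = ρg = 1260 × 9.81 / 1000 = 12.3606 kN/m³.
With the apex up, the centroid sits 2h/3 = 2 × 2.4/3 = 1.6 m below the apex, so the centroid depth is h_c = 3.17 + 1.6 = 4.77 m.
A = ½ × 1.99 × 2.4 = 2.388 m².
Resultant F = γ·h_c·A = 12.3606 × 4.77 × 2.388 = 140.797 kN.

F ≈ 141 kN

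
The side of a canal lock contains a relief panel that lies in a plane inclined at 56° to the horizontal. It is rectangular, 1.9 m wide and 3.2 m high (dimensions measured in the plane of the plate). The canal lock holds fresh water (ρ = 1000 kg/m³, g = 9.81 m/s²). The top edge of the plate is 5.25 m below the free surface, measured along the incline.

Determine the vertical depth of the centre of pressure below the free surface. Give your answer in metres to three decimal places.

γ = ρg = 1000 × 9.81 = 9810 N/m³ = 9.81 kN/m³.
Let θ = 56° be the plate's angle to the horizontal; measure y along the incline from where the plane meets the free surface. Vertical depth h = y·sinθ with sinθ = 0.829038.
The centroid lies 3.2/2 = 1.6 m below the top edge, so y_c = 5.25 + 1.6 = 6.85 m and h_c = 6.85 × 0.829038 = 5.67891 m.
A = 1.9 × 3.2 = 6.08 m².
Resultant F = γ·h_c·A = 9.81 × 5.67891 × 6.08 = 338.717 kN.
I_c = b·h³/12 = 1.9 × 3.2³/12 = 5.18827 m⁴.
Centre of pressure: y_p = y_c + I_c/(y_c·A) = 6.85 + 5.18827/(6.85 × 6.08) = 6.85 + 0.124574 = 6.97457 m along the plane.
Vertically, h_p = y_p·sinθ = 6.97457 × 0.829038 = 5.78218 m.

h_p = 5.782 m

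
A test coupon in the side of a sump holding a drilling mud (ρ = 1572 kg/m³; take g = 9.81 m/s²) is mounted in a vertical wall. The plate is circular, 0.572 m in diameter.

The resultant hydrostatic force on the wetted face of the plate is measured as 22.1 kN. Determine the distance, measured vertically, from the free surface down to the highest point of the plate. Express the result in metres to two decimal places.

d_top ≈ 5.29 m

γ = ρg = 1572 × 9.81 / 1000 = 15.42132 kN/m³.
A = π(0.286)² = 0.25697 m².
From F = γ·h_c·A, the centroid depth is h_c = 22.1/(15.42132 × 0.25697) = 5.57684 m.
The centroid is at the centre, 0.286 m below the top of the plate, so the highest point sits at h_top = 5.57684 − 0.286 = 5.29084 m below the surface.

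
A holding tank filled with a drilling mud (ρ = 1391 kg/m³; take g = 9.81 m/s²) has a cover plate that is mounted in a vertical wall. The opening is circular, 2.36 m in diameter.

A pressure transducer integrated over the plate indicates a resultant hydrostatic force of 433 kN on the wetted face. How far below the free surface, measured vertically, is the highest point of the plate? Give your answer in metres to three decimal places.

γ = ρg = 1391 × 9.81 / 1000 = 13.64571 kN/m³.
A = π(1.18)² = 4.37435 m².
From F = γ·h_c·A, the centroid depth is h_c = 433/(13.64571 × 4.37435) = 7.25401 m.
The centroid is at the centre, 1.18 m below the top of the plate, so the highest point sits at h_top = 7.25401 − 1.18 = 6.07401 m below the surface.

d_top ≈ 6.074 m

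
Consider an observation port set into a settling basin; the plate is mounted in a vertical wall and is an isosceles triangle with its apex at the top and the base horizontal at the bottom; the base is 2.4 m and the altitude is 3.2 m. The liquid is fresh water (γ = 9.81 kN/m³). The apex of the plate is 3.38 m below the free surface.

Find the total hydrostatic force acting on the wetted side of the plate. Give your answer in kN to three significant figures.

F ≈ 208 kN

γ = 9.81 kN/m³.
With the apex up, the centroid sits 2h/3 = 2 × 3.2/3 = 2.13333 m below the apex, so the centroid depth is h_c = 3.38 + 2.13333 = 5.51333 m.
A = ½ × 2.4 × 3.2 = 3.84 m².
Resultant F = γ·h_c·A = 9.81 × 5.51333 × 3.84 = 207.689 kN.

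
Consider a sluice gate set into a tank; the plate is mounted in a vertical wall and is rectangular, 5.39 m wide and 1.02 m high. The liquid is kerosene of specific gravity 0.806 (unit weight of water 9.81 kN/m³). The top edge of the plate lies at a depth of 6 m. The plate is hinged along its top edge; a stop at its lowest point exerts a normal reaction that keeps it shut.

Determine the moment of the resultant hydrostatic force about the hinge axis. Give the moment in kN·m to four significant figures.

M ≈ 148.1 kN·m

γ = 0.806 × 9.81 = 7.90686 kN/m³.
The centroid lies 1.02/2 = 0.51 m below the top edge, so the centroid depth is h_c = 6 + 0.51 = 6.51 m.
A = 5.39 × 1.02 = 5.4978 m².
Resultant F = γ·h_c·A = 7.90686 × 6.51 × 5.4978 = 282.992 kN.
I_c = b·h³/12 = 5.39 × 1.02³/12 = 0.476659 m⁴.
Centre of pressure: y_p = y_c + I_c/(y_c·A) = 6.51 + 0.476659/(6.51 × 5.4978) = 6.51 + 0.013318 = 6.52332 m along the plane.
The resultant acts 0.51 + 0.013318 = 0.523318 m (along the plate) below the hinge at the top edge, so the moment about the hinge is M = F × 0.523318 = 282.992 × 0.523318 = 148.095 kN·m.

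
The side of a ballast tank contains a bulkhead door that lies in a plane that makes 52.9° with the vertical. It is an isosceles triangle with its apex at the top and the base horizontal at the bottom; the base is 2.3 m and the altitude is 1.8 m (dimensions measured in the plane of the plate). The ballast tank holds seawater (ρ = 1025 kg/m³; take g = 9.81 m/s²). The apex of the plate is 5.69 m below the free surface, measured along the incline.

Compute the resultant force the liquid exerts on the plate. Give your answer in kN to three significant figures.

F ≈ 86.5 kN

γ = ρg = 1025 × 9.81 / 1000 = 10.05525 kN/m³.
The plate makes 52.9° with the vertical, i.e. θ = 90° − 52.9° = 37.1° to the horizontal. Measuring y along the incline from the free-surface line, vertical depth h = y·sinθ with sinθ = 0.603208.
With the apex up, the centroid sits 2h/3 = 2 × 1.8/3 = 1.2 m below the apex, so y_c = 5.69 + 1.2 = 6.89 m and h_c = 6.89 × 0.603208 = 4.1561 m.
A = ½ × 2.3 × 1.8 = 2.07 m².
Resultant F = γ·h_c·A = 10.05525 × 4.1561 × 2.07 = 86.5066 kN.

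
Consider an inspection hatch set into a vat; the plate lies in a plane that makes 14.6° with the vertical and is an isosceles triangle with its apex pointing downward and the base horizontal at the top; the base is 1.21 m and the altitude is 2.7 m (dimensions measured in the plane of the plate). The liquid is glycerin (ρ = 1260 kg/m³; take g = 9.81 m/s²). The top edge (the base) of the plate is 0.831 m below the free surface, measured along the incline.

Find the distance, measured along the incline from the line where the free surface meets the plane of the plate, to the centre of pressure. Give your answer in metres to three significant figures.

γ = ρg = 1260 × 9.81 / 1000 = 12.3606 kN/m³.
The plate makes 14.6° with the vertical, i.e. θ = 90° − 14.6° = 75.4° to the horizontal. Measuring y along the incline from the free-surface line, vertical depth h = y·sinθ with sinθ = 0.967709.
With the apex down, the centroid sits h/3 = 2.7/3 = 0.9 m below the base (the top edge), so y_c = 0.831 + 0.9 = 1.731 m and h_c = 1.731 × 0.967709 = 1.6751 m.
A = ½ × 1.21 × 2.7 = 1.6335 m².
Resultant F = γ·h_c·A = 12.3606 × 1.6751 × 1.6335 = 33.822 kN.
I_c = b·h³/36 = 1.21 × 2.7³/36 = 0.661568 m⁴.
Centre of pressure: y_p = y_c + I_c/(y_c·A) = 1.731 + 0.661568/(1.731 × 1.6335) = 1.731 + 0.233969 = 1.96497 m along the plane.

y_p = 1.96 m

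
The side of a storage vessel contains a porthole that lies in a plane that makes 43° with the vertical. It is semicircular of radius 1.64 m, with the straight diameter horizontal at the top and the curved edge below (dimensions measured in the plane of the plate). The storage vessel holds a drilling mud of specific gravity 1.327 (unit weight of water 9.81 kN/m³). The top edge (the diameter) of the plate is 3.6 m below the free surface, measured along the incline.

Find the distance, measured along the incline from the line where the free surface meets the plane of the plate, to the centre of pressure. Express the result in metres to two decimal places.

y_p = 4.34 m

γ = 1.327 × 9.81 = 13.01787 kN/m³.
The plate makes 43° with the vertical, i.e. θ = 90° − 43° = 47° to the horizontal. Measuring y along the incline from the free-surface line, vertical depth h = y·sinθ with sinθ = 0.731354.
The centroid of a semicircle lies 4r/(3π) = 0.696038 m from the diameter, here below the top edge, so y_c = 3.6 + 0.696038 = 4.29604 m and h_c = 4.29604 × 0.731354 = 3.14193 m.
A = πr²/2 = π × 1.64²/2 = 4.22481 m².
Resultant F = γ·h_c·A = 13.01787 × 3.14193 × 4.22481 = 172.8 kN.
I_c = (π/8 − 8/(9π))·r⁴ = 0.109757 × 1.64⁴ = 0.793976 m⁴.
Centre of pressure: y_p = y_c + I_c/(y_c·A) = 4.29604 + 0.793976/(4.29604 × 4.22481) = 4.29604 + 0.0437453 = 4.33979 m along the plane.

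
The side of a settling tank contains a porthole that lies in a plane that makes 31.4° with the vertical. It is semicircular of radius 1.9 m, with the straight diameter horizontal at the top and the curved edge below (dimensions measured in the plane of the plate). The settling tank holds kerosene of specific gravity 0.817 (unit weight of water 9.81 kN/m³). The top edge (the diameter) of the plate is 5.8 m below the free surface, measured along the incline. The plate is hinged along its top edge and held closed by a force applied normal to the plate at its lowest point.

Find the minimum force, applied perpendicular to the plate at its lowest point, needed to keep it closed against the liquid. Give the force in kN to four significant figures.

γ = 0.817 × 9.81 = 8.01477 kN/m³.
The plate makes 31.4° with the vertical, i.e. θ = 90° − 31.4° = 58.6° to the horizontal. Measuring y along the incline from the free-surface line, vertical depth h = y·sinθ with sinθ = 0.853551.
The centroid of a semicircle lies 4r/(3π) = 0.806385 m from the diameter, here below the top edge, so y_c = 5.8 + 0.806385 = 6.60638 m and h_c = 6.60638 × 0.853551 = 5.63888 m.
A = πr²/2 = π × 1.9²/2 = 5.67057 m².
Resultant F = γ·h_c·A = 8.01477 × 5.63888 × 5.67057 = 256.278 kN.
I_c = (π/8 − 8/(9π))·r⁴ = 0.109757 × 1.9⁴ = 1.43036 m⁴.
Centre of pressure: y_p = y_c + I_c/(y_c·A) = 6.60638 + 1.43036/(6.60638 × 5.67057) = 6.60638 + 0.0381817 = 6.64456 m along the plane.
The resultant acts 0.806385 + 0.0381817 = 0.844567 m (along the plate) below the hinge at the top edge, so the moment about the hinge is M = F × 0.844567 = 256.278 × 0.844567 = 216.444 kN·m.
A normal force at the bottom, 1.9 m from the hinge, must supply this moment: P = 216.444/1.9 = 113.918 kN.

P ≈ 113.9 kN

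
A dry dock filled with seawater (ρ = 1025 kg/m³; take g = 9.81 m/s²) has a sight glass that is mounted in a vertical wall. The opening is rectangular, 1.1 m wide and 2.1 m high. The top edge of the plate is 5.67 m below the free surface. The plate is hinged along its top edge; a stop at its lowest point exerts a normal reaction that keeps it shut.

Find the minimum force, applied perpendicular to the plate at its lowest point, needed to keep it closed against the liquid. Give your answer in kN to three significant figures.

γ = ρg = 1025 × 9.81 / 1000 = 10.05525 kN/m³.
The centroid lies 2.1/2 = 1.05 m below the top edge, so the centroid depth is h_c = 5.67 + 1.05 = 6.72 m.
A = 1.1 × 2.1 = 2.31 m².
Resultant F = γ·h_c·A = 10.05525 × 6.72 × 2.31 = 156.09 kN.
I_c = b·h³/12 = 1.1 × 2.1³/12 = 0.848925 m⁴.
Centre of pressure: y_p = y_c + I_c/(y_c·A) = 6.72 + 0.848925/(6.72 × 2.31) = 6.72 + 0.0546875 = 6.77469 m along the plane.
The resultant acts 1.05 + 0.0546875 = 1.10469 m (along the plate) below the hinge at the top edge, so the moment about the hinge is M = F × 1.10469 = 156.09 × 1.10469 = 172.431 kN·m.
A normal force at the bottom, 2.1 m from the hinge, must supply this moment: P = 172.431/2.1 = 82.11 kN.

P ≈ 82.1 kN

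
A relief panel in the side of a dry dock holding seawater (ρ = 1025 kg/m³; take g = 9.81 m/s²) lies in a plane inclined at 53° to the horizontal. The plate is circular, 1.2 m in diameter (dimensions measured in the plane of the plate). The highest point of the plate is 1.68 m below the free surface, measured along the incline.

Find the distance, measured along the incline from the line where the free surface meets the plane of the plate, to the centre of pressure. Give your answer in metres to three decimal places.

y_p = 2.319 m

γ = ρg = 1025 × 9.81 / 1000 = 10.05525 kN/m³.
Let θ = 53° be the plate's angle to the horizontal; measure y along the incline from where the plane meets the free surface. Vertical depth h = y·sinθ with sinθ = 0.798636.
The centroid is at the centre, 0.6 m below the top of the plate, so y_c = 1.68 + 0.6 = 2.28 m and h_c = 2.28 × 0.798636 = 1.82089 m.
A = π(0.6)² = 1.13097 m².
Resultant F = γ·h_c·A = 10.05525 × 1.82089 × 1.13097 = 20.7075 kN.
I_c = πr⁴/4 = π × 0.6⁴/4 = 0.101788 m⁴.
Centre of pressure: y_p = y_c + I_c/(y_c·A) = 2.28 + 0.101788/(2.28 × 1.13097) = 2.28 + 0.039474 = 2.31947 m along the plane.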